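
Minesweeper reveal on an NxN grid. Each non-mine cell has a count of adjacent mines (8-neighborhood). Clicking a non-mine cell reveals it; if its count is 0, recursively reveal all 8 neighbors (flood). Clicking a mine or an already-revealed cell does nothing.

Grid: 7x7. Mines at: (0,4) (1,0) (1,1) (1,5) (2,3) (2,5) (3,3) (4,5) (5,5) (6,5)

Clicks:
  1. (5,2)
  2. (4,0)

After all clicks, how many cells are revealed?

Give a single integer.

Answer: 21

Derivation:
Click 1 (5,2) count=0: revealed 21 new [(2,0) (2,1) (2,2) (3,0) (3,1) (3,2) (4,0) (4,1) (4,2) (4,3) (4,4) (5,0) (5,1) (5,2) (5,3) (5,4) (6,0) (6,1) (6,2) (6,3) (6,4)] -> total=21
Click 2 (4,0) count=0: revealed 0 new [(none)] -> total=21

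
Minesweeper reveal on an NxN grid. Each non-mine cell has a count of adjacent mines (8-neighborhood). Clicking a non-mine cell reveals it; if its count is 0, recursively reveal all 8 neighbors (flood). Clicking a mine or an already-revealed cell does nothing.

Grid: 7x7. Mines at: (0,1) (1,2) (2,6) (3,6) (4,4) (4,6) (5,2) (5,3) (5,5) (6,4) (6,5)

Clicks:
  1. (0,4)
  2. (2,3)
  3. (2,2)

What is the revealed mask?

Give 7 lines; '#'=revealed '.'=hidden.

Click 1 (0,4) count=0: revealed 14 new [(0,3) (0,4) (0,5) (0,6) (1,3) (1,4) (1,5) (1,6) (2,3) (2,4) (2,5) (3,3) (3,4) (3,5)] -> total=14
Click 2 (2,3) count=1: revealed 0 new [(none)] -> total=14
Click 3 (2,2) count=1: revealed 1 new [(2,2)] -> total=15

Answer: ...####
...####
..####.
...###.
.......
.......
.......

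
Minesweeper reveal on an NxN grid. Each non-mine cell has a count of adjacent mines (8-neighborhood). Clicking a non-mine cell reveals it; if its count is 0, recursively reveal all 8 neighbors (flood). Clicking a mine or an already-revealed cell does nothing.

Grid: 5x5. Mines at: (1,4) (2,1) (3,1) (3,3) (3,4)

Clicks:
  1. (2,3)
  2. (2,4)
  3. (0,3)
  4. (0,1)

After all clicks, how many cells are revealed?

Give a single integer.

Answer: 10

Derivation:
Click 1 (2,3) count=3: revealed 1 new [(2,3)] -> total=1
Click 2 (2,4) count=3: revealed 1 new [(2,4)] -> total=2
Click 3 (0,3) count=1: revealed 1 new [(0,3)] -> total=3
Click 4 (0,1) count=0: revealed 7 new [(0,0) (0,1) (0,2) (1,0) (1,1) (1,2) (1,3)] -> total=10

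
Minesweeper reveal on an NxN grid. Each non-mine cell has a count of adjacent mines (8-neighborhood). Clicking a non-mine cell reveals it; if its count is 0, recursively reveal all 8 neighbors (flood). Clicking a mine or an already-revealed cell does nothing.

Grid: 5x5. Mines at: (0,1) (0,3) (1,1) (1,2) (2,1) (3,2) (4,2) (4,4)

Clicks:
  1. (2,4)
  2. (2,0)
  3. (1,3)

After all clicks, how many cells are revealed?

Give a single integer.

Answer: 7

Derivation:
Click 1 (2,4) count=0: revealed 6 new [(1,3) (1,4) (2,3) (2,4) (3,3) (3,4)] -> total=6
Click 2 (2,0) count=2: revealed 1 new [(2,0)] -> total=7
Click 3 (1,3) count=2: revealed 0 new [(none)] -> total=7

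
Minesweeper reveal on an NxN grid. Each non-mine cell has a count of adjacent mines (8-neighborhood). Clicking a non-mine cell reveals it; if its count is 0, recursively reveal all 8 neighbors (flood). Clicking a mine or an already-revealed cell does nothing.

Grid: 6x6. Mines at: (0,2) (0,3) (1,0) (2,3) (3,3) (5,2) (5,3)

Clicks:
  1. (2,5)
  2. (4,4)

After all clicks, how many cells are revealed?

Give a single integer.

Answer: 12

Derivation:
Click 1 (2,5) count=0: revealed 12 new [(0,4) (0,5) (1,4) (1,5) (2,4) (2,5) (3,4) (3,5) (4,4) (4,5) (5,4) (5,5)] -> total=12
Click 2 (4,4) count=2: revealed 0 new [(none)] -> total=12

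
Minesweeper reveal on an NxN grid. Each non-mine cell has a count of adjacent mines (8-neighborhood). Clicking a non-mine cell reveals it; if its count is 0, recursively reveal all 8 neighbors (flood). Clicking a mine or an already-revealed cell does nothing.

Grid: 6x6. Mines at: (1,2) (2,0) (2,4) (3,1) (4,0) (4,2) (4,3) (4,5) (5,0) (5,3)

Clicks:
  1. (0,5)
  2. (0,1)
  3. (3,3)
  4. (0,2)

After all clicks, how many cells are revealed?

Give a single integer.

Click 1 (0,5) count=0: revealed 6 new [(0,3) (0,4) (0,5) (1,3) (1,4) (1,5)] -> total=6
Click 2 (0,1) count=1: revealed 1 new [(0,1)] -> total=7
Click 3 (3,3) count=3: revealed 1 new [(3,3)] -> total=8
Click 4 (0,2) count=1: revealed 1 new [(0,2)] -> total=9

Answer: 9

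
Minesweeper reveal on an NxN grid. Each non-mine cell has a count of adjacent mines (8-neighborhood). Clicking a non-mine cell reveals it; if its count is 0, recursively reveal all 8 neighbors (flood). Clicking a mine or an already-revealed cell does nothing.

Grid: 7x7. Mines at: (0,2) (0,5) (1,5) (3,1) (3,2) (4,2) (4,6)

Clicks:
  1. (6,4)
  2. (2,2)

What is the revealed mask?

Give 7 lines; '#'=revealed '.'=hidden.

Answer: .......
.......
..####.
...###.
##.###.
#######
#######

Derivation:
Click 1 (6,4) count=0: revealed 25 new [(2,3) (2,4) (2,5) (3,3) (3,4) (3,5) (4,0) (4,1) (4,3) (4,4) (4,5) (5,0) (5,1) (5,2) (5,3) (5,4) (5,5) (5,6) (6,0) (6,1) (6,2) (6,3) (6,4) (6,5) (6,6)] -> total=25
Click 2 (2,2) count=2: revealed 1 new [(2,2)] -> total=26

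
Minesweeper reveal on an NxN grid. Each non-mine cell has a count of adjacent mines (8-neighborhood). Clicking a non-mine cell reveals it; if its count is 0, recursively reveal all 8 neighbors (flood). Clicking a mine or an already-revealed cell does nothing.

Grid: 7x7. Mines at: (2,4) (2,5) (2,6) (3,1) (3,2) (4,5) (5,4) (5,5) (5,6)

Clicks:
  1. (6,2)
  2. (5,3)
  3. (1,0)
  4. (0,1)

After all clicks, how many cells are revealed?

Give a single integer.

Answer: 30

Derivation:
Click 1 (6,2) count=0: revealed 12 new [(4,0) (4,1) (4,2) (4,3) (5,0) (5,1) (5,2) (5,3) (6,0) (6,1) (6,2) (6,3)] -> total=12
Click 2 (5,3) count=1: revealed 0 new [(none)] -> total=12
Click 3 (1,0) count=0: revealed 18 new [(0,0) (0,1) (0,2) (0,3) (0,4) (0,5) (0,6) (1,0) (1,1) (1,2) (1,3) (1,4) (1,5) (1,6) (2,0) (2,1) (2,2) (2,3)] -> total=30
Click 4 (0,1) count=0: revealed 0 new [(none)] -> total=30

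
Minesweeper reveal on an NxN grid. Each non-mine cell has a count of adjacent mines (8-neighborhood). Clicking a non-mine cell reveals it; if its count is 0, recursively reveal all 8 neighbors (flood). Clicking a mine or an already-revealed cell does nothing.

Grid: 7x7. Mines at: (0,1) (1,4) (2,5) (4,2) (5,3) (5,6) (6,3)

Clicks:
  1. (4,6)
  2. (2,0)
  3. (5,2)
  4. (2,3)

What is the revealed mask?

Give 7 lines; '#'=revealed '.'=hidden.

Click 1 (4,6) count=1: revealed 1 new [(4,6)] -> total=1
Click 2 (2,0) count=0: revealed 20 new [(1,0) (1,1) (1,2) (1,3) (2,0) (2,1) (2,2) (2,3) (3,0) (3,1) (3,2) (3,3) (4,0) (4,1) (5,0) (5,1) (5,2) (6,0) (6,1) (6,2)] -> total=21
Click 3 (5,2) count=3: revealed 0 new [(none)] -> total=21
Click 4 (2,3) count=1: revealed 0 new [(none)] -> total=21

Answer: .......
####...
####...
####...
##....#
###....
###....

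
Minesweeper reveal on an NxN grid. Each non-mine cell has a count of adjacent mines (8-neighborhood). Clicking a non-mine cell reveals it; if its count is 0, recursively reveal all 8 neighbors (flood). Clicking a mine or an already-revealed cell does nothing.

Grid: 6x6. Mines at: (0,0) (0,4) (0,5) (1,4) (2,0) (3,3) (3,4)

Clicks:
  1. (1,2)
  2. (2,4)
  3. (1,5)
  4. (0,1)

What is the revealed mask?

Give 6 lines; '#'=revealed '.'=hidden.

Click 1 (1,2) count=0: revealed 9 new [(0,1) (0,2) (0,3) (1,1) (1,2) (1,3) (2,1) (2,2) (2,3)] -> total=9
Click 2 (2,4) count=3: revealed 1 new [(2,4)] -> total=10
Click 3 (1,5) count=3: revealed 1 new [(1,5)] -> total=11
Click 4 (0,1) count=1: revealed 0 new [(none)] -> total=11

Answer: .###..
.###.#
.####.
......
......
......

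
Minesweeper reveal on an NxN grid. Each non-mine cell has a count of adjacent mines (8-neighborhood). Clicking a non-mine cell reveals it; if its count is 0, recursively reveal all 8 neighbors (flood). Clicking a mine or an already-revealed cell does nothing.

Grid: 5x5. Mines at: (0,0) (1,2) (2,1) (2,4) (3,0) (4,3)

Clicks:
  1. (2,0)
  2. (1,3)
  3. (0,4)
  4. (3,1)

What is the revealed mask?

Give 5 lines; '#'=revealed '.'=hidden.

Answer: ...##
...##
#....
.#...
.....

Derivation:
Click 1 (2,0) count=2: revealed 1 new [(2,0)] -> total=1
Click 2 (1,3) count=2: revealed 1 new [(1,3)] -> total=2
Click 3 (0,4) count=0: revealed 3 new [(0,3) (0,4) (1,4)] -> total=5
Click 4 (3,1) count=2: revealed 1 new [(3,1)] -> total=6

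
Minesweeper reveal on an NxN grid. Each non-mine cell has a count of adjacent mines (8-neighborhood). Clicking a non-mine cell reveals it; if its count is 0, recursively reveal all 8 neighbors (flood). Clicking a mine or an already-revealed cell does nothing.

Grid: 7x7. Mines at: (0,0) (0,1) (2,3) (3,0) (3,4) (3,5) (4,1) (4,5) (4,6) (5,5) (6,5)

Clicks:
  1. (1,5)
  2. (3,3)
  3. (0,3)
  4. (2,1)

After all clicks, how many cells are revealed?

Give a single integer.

Answer: 15

Derivation:
Click 1 (1,5) count=0: revealed 13 new [(0,2) (0,3) (0,4) (0,5) (0,6) (1,2) (1,3) (1,4) (1,5) (1,6) (2,4) (2,5) (2,6)] -> total=13
Click 2 (3,3) count=2: revealed 1 new [(3,3)] -> total=14
Click 3 (0,3) count=0: revealed 0 new [(none)] -> total=14
Click 4 (2,1) count=1: revealed 1 new [(2,1)] -> total=15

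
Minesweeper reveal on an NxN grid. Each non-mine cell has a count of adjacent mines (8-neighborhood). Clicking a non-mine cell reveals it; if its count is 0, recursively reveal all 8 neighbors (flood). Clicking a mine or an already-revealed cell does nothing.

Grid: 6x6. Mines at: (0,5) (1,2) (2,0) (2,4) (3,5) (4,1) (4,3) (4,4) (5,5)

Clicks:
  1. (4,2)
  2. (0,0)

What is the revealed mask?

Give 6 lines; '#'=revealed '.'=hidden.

Answer: ##....
##....
......
......
..#...
......

Derivation:
Click 1 (4,2) count=2: revealed 1 new [(4,2)] -> total=1
Click 2 (0,0) count=0: revealed 4 new [(0,0) (0,1) (1,0) (1,1)] -> total=5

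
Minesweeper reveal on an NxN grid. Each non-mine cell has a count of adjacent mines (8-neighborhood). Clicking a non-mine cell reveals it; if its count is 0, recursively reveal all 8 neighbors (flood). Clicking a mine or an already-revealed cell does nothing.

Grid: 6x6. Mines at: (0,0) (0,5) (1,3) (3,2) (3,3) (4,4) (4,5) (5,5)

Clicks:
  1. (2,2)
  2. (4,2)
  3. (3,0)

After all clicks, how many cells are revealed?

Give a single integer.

Answer: 15

Derivation:
Click 1 (2,2) count=3: revealed 1 new [(2,2)] -> total=1
Click 2 (4,2) count=2: revealed 1 new [(4,2)] -> total=2
Click 3 (3,0) count=0: revealed 13 new [(1,0) (1,1) (2,0) (2,1) (3,0) (3,1) (4,0) (4,1) (4,3) (5,0) (5,1) (5,2) (5,3)] -> total=15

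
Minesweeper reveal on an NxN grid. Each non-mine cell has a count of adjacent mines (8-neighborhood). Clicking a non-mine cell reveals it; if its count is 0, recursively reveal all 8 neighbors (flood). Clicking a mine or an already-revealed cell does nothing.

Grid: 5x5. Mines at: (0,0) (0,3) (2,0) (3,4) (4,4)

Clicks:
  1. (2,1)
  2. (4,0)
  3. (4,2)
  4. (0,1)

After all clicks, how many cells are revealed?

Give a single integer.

Click 1 (2,1) count=1: revealed 1 new [(2,1)] -> total=1
Click 2 (4,0) count=0: revealed 13 new [(1,1) (1,2) (1,3) (2,2) (2,3) (3,0) (3,1) (3,2) (3,3) (4,0) (4,1) (4,2) (4,3)] -> total=14
Click 3 (4,2) count=0: revealed 0 new [(none)] -> total=14
Click 4 (0,1) count=1: revealed 1 new [(0,1)] -> total=15

Answer: 15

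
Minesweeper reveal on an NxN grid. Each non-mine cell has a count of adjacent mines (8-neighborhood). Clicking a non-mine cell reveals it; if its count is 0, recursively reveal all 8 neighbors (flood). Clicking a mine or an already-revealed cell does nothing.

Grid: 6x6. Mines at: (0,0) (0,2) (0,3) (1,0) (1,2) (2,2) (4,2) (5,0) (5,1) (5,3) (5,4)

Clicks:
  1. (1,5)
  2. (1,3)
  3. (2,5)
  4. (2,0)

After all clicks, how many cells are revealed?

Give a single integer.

Click 1 (1,5) count=0: revealed 14 new [(0,4) (0,5) (1,3) (1,4) (1,5) (2,3) (2,4) (2,5) (3,3) (3,4) (3,5) (4,3) (4,4) (4,5)] -> total=14
Click 2 (1,3) count=4: revealed 0 new [(none)] -> total=14
Click 3 (2,5) count=0: revealed 0 new [(none)] -> total=14
Click 4 (2,0) count=1: revealed 1 new [(2,0)] -> total=15

Answer: 15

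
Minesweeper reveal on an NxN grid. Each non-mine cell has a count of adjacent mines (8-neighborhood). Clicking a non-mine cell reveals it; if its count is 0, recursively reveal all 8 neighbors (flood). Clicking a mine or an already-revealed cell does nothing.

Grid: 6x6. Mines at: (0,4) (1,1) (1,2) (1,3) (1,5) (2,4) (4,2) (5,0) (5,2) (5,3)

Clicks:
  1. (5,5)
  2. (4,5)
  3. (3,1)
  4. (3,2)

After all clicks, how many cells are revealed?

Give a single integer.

Answer: 8

Derivation:
Click 1 (5,5) count=0: revealed 6 new [(3,4) (3,5) (4,4) (4,5) (5,4) (5,5)] -> total=6
Click 2 (4,5) count=0: revealed 0 new [(none)] -> total=6
Click 3 (3,1) count=1: revealed 1 new [(3,1)] -> total=7
Click 4 (3,2) count=1: revealed 1 new [(3,2)] -> total=8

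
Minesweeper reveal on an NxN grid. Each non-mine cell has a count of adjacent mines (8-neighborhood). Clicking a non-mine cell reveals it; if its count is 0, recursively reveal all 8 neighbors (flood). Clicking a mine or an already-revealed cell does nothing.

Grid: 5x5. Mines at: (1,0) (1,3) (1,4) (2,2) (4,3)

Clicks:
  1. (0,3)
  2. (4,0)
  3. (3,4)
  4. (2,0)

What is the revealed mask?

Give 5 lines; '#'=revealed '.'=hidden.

Click 1 (0,3) count=2: revealed 1 new [(0,3)] -> total=1
Click 2 (4,0) count=0: revealed 8 new [(2,0) (2,1) (3,0) (3,1) (3,2) (4,0) (4,1) (4,2)] -> total=9
Click 3 (3,4) count=1: revealed 1 new [(3,4)] -> total=10
Click 4 (2,0) count=1: revealed 0 new [(none)] -> total=10

Answer: ...#.
.....
##...
###.#
###..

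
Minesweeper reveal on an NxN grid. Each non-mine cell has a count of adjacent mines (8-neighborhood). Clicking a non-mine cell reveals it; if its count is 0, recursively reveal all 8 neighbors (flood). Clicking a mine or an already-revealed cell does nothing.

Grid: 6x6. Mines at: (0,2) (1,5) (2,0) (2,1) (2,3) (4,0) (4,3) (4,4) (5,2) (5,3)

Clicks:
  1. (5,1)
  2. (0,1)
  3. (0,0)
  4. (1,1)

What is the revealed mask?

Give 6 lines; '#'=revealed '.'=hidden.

Answer: ##....
##....
......
......
......
.#....

Derivation:
Click 1 (5,1) count=2: revealed 1 new [(5,1)] -> total=1
Click 2 (0,1) count=1: revealed 1 new [(0,1)] -> total=2
Click 3 (0,0) count=0: revealed 3 new [(0,0) (1,0) (1,1)] -> total=5
Click 4 (1,1) count=3: revealed 0 new [(none)] -> total=5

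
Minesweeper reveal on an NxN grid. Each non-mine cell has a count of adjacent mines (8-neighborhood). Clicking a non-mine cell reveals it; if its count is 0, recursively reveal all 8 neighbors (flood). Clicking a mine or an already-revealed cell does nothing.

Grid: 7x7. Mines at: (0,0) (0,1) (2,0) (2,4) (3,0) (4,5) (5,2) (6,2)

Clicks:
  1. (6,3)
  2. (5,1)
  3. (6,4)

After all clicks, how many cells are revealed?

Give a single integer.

Click 1 (6,3) count=2: revealed 1 new [(6,3)] -> total=1
Click 2 (5,1) count=2: revealed 1 new [(5,1)] -> total=2
Click 3 (6,4) count=0: revealed 7 new [(5,3) (5,4) (5,5) (5,6) (6,4) (6,5) (6,6)] -> total=9

Answer: 9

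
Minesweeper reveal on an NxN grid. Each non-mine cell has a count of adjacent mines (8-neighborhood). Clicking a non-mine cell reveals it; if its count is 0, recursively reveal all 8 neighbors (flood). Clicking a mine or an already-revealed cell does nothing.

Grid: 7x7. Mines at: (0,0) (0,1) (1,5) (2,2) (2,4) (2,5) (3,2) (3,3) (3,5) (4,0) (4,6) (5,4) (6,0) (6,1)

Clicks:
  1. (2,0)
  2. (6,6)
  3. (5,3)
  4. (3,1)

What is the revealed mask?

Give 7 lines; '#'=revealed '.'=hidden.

Answer: .......
##.....
##.....
##.....
.......
...#.##
.....##

Derivation:
Click 1 (2,0) count=0: revealed 6 new [(1,0) (1,1) (2,0) (2,1) (3,0) (3,1)] -> total=6
Click 2 (6,6) count=0: revealed 4 new [(5,5) (5,6) (6,5) (6,6)] -> total=10
Click 3 (5,3) count=1: revealed 1 new [(5,3)] -> total=11
Click 4 (3,1) count=3: revealed 0 new [(none)] -> total=11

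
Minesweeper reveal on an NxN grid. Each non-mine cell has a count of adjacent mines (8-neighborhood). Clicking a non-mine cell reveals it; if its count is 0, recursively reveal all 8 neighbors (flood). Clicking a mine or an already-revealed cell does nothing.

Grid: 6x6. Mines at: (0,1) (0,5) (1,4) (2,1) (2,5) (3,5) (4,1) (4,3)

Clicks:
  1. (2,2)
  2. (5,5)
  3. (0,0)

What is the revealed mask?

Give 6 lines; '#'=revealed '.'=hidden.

Click 1 (2,2) count=1: revealed 1 new [(2,2)] -> total=1
Click 2 (5,5) count=0: revealed 4 new [(4,4) (4,5) (5,4) (5,5)] -> total=5
Click 3 (0,0) count=1: revealed 1 new [(0,0)] -> total=6

Answer: #.....
......
..#...
......
....##
....##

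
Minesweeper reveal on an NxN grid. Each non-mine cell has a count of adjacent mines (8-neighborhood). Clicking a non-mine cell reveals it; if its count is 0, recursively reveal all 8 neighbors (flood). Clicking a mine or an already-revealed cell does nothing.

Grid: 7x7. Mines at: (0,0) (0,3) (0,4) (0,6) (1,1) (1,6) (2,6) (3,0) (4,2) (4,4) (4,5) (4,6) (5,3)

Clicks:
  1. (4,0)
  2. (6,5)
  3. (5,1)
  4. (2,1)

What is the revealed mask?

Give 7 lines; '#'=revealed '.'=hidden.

Click 1 (4,0) count=1: revealed 1 new [(4,0)] -> total=1
Click 2 (6,5) count=0: revealed 6 new [(5,4) (5,5) (5,6) (6,4) (6,5) (6,6)] -> total=7
Click 3 (5,1) count=1: revealed 1 new [(5,1)] -> total=8
Click 4 (2,1) count=2: revealed 1 new [(2,1)] -> total=9

Answer: .......
.......
.#.....
.......
#......
.#..###
....###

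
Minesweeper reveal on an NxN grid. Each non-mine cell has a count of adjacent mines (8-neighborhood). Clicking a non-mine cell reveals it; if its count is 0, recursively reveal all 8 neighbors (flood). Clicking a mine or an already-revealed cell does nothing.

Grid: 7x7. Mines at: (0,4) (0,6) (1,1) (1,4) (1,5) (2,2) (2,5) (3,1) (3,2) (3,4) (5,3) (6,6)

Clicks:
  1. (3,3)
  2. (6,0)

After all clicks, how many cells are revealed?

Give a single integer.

Answer: 10

Derivation:
Click 1 (3,3) count=3: revealed 1 new [(3,3)] -> total=1
Click 2 (6,0) count=0: revealed 9 new [(4,0) (4,1) (4,2) (5,0) (5,1) (5,2) (6,0) (6,1) (6,2)] -> total=10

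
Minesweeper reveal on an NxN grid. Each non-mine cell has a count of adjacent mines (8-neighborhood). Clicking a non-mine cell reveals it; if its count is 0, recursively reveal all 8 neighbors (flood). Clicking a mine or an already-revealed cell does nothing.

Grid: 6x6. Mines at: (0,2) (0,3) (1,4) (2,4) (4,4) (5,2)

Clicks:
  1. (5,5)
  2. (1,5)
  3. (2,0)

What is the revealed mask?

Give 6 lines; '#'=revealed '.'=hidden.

Answer: ##....
####.#
####..
####..
####..
##...#

Derivation:
Click 1 (5,5) count=1: revealed 1 new [(5,5)] -> total=1
Click 2 (1,5) count=2: revealed 1 new [(1,5)] -> total=2
Click 3 (2,0) count=0: revealed 20 new [(0,0) (0,1) (1,0) (1,1) (1,2) (1,3) (2,0) (2,1) (2,2) (2,3) (3,0) (3,1) (3,2) (3,3) (4,0) (4,1) (4,2) (4,3) (5,0) (5,1)] -> total=22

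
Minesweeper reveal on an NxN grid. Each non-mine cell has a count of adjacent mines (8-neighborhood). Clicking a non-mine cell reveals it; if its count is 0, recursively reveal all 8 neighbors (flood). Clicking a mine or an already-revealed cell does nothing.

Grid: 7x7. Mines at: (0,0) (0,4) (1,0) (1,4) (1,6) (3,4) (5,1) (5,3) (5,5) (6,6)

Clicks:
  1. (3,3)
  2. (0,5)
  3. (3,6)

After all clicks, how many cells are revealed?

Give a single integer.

Click 1 (3,3) count=1: revealed 1 new [(3,3)] -> total=1
Click 2 (0,5) count=3: revealed 1 new [(0,5)] -> total=2
Click 3 (3,6) count=0: revealed 6 new [(2,5) (2,6) (3,5) (3,6) (4,5) (4,6)] -> total=8

Answer: 8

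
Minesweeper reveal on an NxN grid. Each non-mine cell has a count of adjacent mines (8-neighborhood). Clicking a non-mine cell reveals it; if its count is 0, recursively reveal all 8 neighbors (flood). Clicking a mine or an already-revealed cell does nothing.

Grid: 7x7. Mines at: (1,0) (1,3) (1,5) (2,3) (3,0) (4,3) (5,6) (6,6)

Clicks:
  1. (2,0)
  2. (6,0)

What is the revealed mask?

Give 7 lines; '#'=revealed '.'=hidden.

Click 1 (2,0) count=2: revealed 1 new [(2,0)] -> total=1
Click 2 (6,0) count=0: revealed 15 new [(4,0) (4,1) (4,2) (5,0) (5,1) (5,2) (5,3) (5,4) (5,5) (6,0) (6,1) (6,2) (6,3) (6,4) (6,5)] -> total=16

Answer: .......
.......
#......
.......
###....
######.
######.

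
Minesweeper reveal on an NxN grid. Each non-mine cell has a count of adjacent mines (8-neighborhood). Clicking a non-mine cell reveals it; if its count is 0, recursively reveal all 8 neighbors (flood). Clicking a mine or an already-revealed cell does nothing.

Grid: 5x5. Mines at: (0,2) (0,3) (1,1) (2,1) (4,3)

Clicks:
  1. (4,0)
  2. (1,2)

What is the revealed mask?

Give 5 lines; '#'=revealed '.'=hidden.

Answer: .....
..#..
.....
###..
###..

Derivation:
Click 1 (4,0) count=0: revealed 6 new [(3,0) (3,1) (3,2) (4,0) (4,1) (4,2)] -> total=6
Click 2 (1,2) count=4: revealed 1 new [(1,2)] -> total=7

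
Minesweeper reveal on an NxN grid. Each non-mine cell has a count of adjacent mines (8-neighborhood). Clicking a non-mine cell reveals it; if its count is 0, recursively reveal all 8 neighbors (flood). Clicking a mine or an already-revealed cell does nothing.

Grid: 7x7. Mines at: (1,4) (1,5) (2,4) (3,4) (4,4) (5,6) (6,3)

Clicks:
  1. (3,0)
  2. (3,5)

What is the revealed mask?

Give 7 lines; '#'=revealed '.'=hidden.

Click 1 (3,0) count=0: revealed 27 new [(0,0) (0,1) (0,2) (0,3) (1,0) (1,1) (1,2) (1,3) (2,0) (2,1) (2,2) (2,3) (3,0) (3,1) (3,2) (3,3) (4,0) (4,1) (4,2) (4,3) (5,0) (5,1) (5,2) (5,3) (6,0) (6,1) (6,2)] -> total=27
Click 2 (3,5) count=3: revealed 1 new [(3,5)] -> total=28

Answer: ####...
####...
####...
####.#.
####...
####...
###....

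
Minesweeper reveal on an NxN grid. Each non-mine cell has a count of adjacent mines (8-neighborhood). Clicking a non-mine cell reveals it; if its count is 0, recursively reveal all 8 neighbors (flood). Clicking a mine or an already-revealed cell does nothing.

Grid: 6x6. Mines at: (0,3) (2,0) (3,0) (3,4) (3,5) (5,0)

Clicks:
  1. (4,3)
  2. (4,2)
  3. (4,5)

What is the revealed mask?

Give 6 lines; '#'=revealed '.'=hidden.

Click 1 (4,3) count=1: revealed 1 new [(4,3)] -> total=1
Click 2 (4,2) count=0: revealed 18 new [(1,1) (1,2) (1,3) (2,1) (2,2) (2,3) (3,1) (3,2) (3,3) (4,1) (4,2) (4,4) (4,5) (5,1) (5,2) (5,3) (5,4) (5,5)] -> total=19
Click 3 (4,5) count=2: revealed 0 new [(none)] -> total=19

Answer: ......
.###..
.###..
.###..
.#####
.#####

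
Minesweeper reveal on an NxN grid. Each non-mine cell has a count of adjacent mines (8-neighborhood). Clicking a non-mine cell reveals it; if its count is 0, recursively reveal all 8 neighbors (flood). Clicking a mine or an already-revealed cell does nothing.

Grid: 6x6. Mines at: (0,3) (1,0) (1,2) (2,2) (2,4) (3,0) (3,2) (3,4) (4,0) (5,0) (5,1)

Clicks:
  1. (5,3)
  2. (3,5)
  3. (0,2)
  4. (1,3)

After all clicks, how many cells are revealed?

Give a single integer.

Click 1 (5,3) count=0: revealed 8 new [(4,2) (4,3) (4,4) (4,5) (5,2) (5,3) (5,4) (5,5)] -> total=8
Click 2 (3,5) count=2: revealed 1 new [(3,5)] -> total=9
Click 3 (0,2) count=2: revealed 1 new [(0,2)] -> total=10
Click 4 (1,3) count=4: revealed 1 new [(1,3)] -> total=11

Answer: 11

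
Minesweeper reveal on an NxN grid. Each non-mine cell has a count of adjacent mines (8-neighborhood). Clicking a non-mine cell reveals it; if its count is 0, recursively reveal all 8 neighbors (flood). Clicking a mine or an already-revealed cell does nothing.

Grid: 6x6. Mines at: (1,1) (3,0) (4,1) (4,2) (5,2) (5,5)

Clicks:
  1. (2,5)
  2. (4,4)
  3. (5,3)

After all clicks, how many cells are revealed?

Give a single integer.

Click 1 (2,5) count=0: revealed 19 new [(0,2) (0,3) (0,4) (0,5) (1,2) (1,3) (1,4) (1,5) (2,2) (2,3) (2,4) (2,5) (3,2) (3,3) (3,4) (3,5) (4,3) (4,4) (4,5)] -> total=19
Click 2 (4,4) count=1: revealed 0 new [(none)] -> total=19
Click 3 (5,3) count=2: revealed 1 new [(5,3)] -> total=20

Answer: 20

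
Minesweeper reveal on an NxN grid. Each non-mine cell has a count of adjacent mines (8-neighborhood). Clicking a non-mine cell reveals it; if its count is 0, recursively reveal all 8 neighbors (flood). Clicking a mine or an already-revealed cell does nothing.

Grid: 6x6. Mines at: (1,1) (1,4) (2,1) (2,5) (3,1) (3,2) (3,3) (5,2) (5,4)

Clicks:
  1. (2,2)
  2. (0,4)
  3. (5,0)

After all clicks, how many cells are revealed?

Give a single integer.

Answer: 6

Derivation:
Click 1 (2,2) count=5: revealed 1 new [(2,2)] -> total=1
Click 2 (0,4) count=1: revealed 1 new [(0,4)] -> total=2
Click 3 (5,0) count=0: revealed 4 new [(4,0) (4,1) (5,0) (5,1)] -> total=6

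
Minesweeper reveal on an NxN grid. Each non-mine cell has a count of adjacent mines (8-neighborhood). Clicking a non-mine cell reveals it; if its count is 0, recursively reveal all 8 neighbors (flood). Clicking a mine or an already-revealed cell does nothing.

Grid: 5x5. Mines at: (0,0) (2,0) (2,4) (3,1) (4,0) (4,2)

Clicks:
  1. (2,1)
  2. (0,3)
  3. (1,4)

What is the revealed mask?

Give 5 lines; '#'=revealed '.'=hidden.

Click 1 (2,1) count=2: revealed 1 new [(2,1)] -> total=1
Click 2 (0,3) count=0: revealed 10 new [(0,1) (0,2) (0,3) (0,4) (1,1) (1,2) (1,3) (1,4) (2,2) (2,3)] -> total=11
Click 3 (1,4) count=1: revealed 0 new [(none)] -> total=11

Answer: .####
.####
.###.
.....
.....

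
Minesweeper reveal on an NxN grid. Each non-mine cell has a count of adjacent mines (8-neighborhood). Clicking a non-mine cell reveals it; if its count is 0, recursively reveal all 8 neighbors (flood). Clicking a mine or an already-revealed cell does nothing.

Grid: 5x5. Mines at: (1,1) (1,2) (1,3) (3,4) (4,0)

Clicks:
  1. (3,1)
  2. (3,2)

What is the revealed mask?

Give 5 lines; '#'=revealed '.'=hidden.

Click 1 (3,1) count=1: revealed 1 new [(3,1)] -> total=1
Click 2 (3,2) count=0: revealed 8 new [(2,1) (2,2) (2,3) (3,2) (3,3) (4,1) (4,2) (4,3)] -> total=9

Answer: .....
.....
.###.
.###.
.###.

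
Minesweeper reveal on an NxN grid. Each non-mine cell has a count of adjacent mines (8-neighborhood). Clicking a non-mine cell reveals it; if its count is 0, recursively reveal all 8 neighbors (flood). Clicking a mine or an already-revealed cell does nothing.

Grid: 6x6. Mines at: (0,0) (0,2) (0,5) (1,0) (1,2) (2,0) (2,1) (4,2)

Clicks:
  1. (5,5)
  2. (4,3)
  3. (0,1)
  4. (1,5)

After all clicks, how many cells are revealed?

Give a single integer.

Answer: 16

Derivation:
Click 1 (5,5) count=0: revealed 15 new [(1,3) (1,4) (1,5) (2,3) (2,4) (2,5) (3,3) (3,4) (3,5) (4,3) (4,4) (4,5) (5,3) (5,4) (5,5)] -> total=15
Click 2 (4,3) count=1: revealed 0 new [(none)] -> total=15
Click 3 (0,1) count=4: revealed 1 new [(0,1)] -> total=16
Click 4 (1,5) count=1: revealed 0 new [(none)] -> total=16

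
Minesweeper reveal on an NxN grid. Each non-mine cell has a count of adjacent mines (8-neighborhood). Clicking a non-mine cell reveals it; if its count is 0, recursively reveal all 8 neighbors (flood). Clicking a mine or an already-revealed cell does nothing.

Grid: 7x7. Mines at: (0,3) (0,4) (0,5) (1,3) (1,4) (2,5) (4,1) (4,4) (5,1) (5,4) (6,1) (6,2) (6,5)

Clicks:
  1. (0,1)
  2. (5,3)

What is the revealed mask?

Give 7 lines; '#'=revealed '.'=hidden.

Answer: ###....
###....
###....
###....
.......
...#...
.......

Derivation:
Click 1 (0,1) count=0: revealed 12 new [(0,0) (0,1) (0,2) (1,0) (1,1) (1,2) (2,0) (2,1) (2,2) (3,0) (3,1) (3,2)] -> total=12
Click 2 (5,3) count=3: revealed 1 new [(5,3)] -> total=13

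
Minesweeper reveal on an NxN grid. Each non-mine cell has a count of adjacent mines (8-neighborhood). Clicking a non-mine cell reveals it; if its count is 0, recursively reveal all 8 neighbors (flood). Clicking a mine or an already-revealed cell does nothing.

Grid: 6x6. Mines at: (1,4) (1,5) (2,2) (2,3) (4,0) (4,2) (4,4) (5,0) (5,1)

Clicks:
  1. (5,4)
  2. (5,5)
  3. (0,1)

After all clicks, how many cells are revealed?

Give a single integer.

Answer: 14

Derivation:
Click 1 (5,4) count=1: revealed 1 new [(5,4)] -> total=1
Click 2 (5,5) count=1: revealed 1 new [(5,5)] -> total=2
Click 3 (0,1) count=0: revealed 12 new [(0,0) (0,1) (0,2) (0,3) (1,0) (1,1) (1,2) (1,3) (2,0) (2,1) (3,0) (3,1)] -> total=14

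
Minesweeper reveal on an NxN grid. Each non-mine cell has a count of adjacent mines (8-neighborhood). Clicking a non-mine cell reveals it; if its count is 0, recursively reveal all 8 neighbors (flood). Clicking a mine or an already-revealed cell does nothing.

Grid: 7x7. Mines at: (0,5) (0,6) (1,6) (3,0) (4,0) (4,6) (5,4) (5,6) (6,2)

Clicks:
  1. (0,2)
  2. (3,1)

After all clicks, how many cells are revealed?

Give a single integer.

Click 1 (0,2) count=0: revealed 30 new [(0,0) (0,1) (0,2) (0,3) (0,4) (1,0) (1,1) (1,2) (1,3) (1,4) (1,5) (2,0) (2,1) (2,2) (2,3) (2,4) (2,5) (3,1) (3,2) (3,3) (3,4) (3,5) (4,1) (4,2) (4,3) (4,4) (4,5) (5,1) (5,2) (5,3)] -> total=30
Click 2 (3,1) count=2: revealed 0 new [(none)] -> total=30

Answer: 30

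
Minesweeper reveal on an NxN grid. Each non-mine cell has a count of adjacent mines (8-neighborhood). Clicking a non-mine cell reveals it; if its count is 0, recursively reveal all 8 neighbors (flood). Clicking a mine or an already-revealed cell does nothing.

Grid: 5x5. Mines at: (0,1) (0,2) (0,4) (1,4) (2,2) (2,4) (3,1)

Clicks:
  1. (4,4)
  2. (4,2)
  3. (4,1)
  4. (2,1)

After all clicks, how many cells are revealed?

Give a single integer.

Answer: 8

Derivation:
Click 1 (4,4) count=0: revealed 6 new [(3,2) (3,3) (3,4) (4,2) (4,3) (4,4)] -> total=6
Click 2 (4,2) count=1: revealed 0 new [(none)] -> total=6
Click 3 (4,1) count=1: revealed 1 new [(4,1)] -> total=7
Click 4 (2,1) count=2: revealed 1 new [(2,1)] -> total=8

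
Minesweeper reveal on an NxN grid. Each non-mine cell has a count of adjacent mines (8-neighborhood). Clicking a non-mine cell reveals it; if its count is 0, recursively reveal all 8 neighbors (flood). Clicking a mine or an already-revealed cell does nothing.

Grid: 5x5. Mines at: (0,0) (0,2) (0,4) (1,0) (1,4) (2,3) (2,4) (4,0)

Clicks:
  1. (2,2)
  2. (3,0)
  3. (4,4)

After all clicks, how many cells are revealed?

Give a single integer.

Answer: 10

Derivation:
Click 1 (2,2) count=1: revealed 1 new [(2,2)] -> total=1
Click 2 (3,0) count=1: revealed 1 new [(3,0)] -> total=2
Click 3 (4,4) count=0: revealed 8 new [(3,1) (3,2) (3,3) (3,4) (4,1) (4,2) (4,3) (4,4)] -> total=10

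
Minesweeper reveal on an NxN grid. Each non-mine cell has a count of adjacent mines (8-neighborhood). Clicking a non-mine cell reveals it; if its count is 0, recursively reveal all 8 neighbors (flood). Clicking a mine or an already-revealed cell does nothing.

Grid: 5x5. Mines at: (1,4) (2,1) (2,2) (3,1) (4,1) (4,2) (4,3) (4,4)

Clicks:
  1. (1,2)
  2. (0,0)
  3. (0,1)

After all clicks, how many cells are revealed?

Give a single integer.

Answer: 8

Derivation:
Click 1 (1,2) count=2: revealed 1 new [(1,2)] -> total=1
Click 2 (0,0) count=0: revealed 7 new [(0,0) (0,1) (0,2) (0,3) (1,0) (1,1) (1,3)] -> total=8
Click 3 (0,1) count=0: revealed 0 new [(none)] -> total=8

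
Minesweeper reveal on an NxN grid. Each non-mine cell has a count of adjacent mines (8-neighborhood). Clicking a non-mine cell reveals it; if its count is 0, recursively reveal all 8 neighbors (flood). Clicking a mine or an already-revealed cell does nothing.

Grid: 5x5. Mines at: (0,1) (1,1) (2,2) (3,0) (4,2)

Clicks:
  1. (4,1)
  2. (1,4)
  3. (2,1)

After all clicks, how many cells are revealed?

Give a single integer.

Click 1 (4,1) count=2: revealed 1 new [(4,1)] -> total=1
Click 2 (1,4) count=0: revealed 12 new [(0,2) (0,3) (0,4) (1,2) (1,3) (1,4) (2,3) (2,4) (3,3) (3,4) (4,3) (4,4)] -> total=13
Click 3 (2,1) count=3: revealed 1 new [(2,1)] -> total=14

Answer: 14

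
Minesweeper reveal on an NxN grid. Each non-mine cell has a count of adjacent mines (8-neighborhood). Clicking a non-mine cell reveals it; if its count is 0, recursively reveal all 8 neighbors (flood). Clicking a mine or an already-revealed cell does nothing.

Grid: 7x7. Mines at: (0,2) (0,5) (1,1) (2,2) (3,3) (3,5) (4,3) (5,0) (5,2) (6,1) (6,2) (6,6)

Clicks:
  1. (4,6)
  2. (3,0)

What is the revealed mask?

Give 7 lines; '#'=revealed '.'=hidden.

Click 1 (4,6) count=1: revealed 1 new [(4,6)] -> total=1
Click 2 (3,0) count=0: revealed 6 new [(2,0) (2,1) (3,0) (3,1) (4,0) (4,1)] -> total=7

Answer: .......
.......
##.....
##.....
##....#
.......
.......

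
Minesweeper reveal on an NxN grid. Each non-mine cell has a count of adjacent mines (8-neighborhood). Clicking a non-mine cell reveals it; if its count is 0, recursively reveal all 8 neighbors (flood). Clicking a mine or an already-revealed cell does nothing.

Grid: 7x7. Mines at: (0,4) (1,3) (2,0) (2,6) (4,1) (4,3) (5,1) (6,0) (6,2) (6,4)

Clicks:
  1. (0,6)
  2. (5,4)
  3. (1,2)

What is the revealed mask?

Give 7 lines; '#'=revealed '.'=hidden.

Answer: .....##
..#..##
.......
.......
.......
....#..
.......

Derivation:
Click 1 (0,6) count=0: revealed 4 new [(0,5) (0,6) (1,5) (1,6)] -> total=4
Click 2 (5,4) count=2: revealed 1 new [(5,4)] -> total=5
Click 3 (1,2) count=1: revealed 1 new [(1,2)] -> total=6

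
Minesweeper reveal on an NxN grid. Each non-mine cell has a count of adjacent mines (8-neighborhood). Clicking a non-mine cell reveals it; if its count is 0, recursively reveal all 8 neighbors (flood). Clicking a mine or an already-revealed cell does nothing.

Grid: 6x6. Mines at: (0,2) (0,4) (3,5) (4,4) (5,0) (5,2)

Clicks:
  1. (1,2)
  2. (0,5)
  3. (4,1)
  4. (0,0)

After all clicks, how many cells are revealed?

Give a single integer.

Click 1 (1,2) count=1: revealed 1 new [(1,2)] -> total=1
Click 2 (0,5) count=1: revealed 1 new [(0,5)] -> total=2
Click 3 (4,1) count=2: revealed 1 new [(4,1)] -> total=3
Click 4 (0,0) count=0: revealed 19 new [(0,0) (0,1) (1,0) (1,1) (1,3) (1,4) (2,0) (2,1) (2,2) (2,3) (2,4) (3,0) (3,1) (3,2) (3,3) (3,4) (4,0) (4,2) (4,3)] -> total=22

Answer: 22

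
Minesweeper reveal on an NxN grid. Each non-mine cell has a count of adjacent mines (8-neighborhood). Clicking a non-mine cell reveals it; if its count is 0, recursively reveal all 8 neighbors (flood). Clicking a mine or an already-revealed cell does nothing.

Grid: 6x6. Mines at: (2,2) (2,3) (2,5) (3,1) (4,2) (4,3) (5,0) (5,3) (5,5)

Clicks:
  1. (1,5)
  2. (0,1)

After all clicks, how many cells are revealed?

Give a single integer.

Answer: 14

Derivation:
Click 1 (1,5) count=1: revealed 1 new [(1,5)] -> total=1
Click 2 (0,1) count=0: revealed 13 new [(0,0) (0,1) (0,2) (0,3) (0,4) (0,5) (1,0) (1,1) (1,2) (1,3) (1,4) (2,0) (2,1)] -> total=14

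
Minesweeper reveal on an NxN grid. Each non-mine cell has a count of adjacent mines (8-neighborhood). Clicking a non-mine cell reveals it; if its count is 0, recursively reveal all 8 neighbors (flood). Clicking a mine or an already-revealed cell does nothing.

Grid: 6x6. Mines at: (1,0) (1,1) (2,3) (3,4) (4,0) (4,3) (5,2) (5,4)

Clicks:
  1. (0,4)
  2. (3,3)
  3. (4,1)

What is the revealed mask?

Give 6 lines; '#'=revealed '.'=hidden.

Click 1 (0,4) count=0: revealed 10 new [(0,2) (0,3) (0,4) (0,5) (1,2) (1,3) (1,4) (1,5) (2,4) (2,5)] -> total=10
Click 2 (3,3) count=3: revealed 1 new [(3,3)] -> total=11
Click 3 (4,1) count=2: revealed 1 new [(4,1)] -> total=12

Answer: ..####
..####
....##
...#..
.#....
......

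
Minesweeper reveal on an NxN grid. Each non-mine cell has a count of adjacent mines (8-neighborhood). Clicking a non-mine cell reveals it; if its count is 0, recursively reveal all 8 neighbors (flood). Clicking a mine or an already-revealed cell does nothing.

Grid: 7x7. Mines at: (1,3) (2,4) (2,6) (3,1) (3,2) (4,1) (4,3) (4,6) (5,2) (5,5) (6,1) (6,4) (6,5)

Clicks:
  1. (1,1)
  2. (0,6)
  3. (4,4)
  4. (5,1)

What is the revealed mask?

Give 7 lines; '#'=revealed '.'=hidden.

Answer: ###.###
###.###
###....
.......
....#..
.#.....
.......

Derivation:
Click 1 (1,1) count=0: revealed 9 new [(0,0) (0,1) (0,2) (1,0) (1,1) (1,2) (2,0) (2,1) (2,2)] -> total=9
Click 2 (0,6) count=0: revealed 6 new [(0,4) (0,5) (0,6) (1,4) (1,5) (1,6)] -> total=15
Click 3 (4,4) count=2: revealed 1 new [(4,4)] -> total=16
Click 4 (5,1) count=3: revealed 1 new [(5,1)] -> total=17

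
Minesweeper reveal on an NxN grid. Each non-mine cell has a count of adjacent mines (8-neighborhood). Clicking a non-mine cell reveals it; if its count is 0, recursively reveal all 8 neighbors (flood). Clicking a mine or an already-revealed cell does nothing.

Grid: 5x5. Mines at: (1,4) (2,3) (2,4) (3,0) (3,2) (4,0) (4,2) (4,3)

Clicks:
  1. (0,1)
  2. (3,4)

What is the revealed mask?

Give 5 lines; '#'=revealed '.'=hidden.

Click 1 (0,1) count=0: revealed 11 new [(0,0) (0,1) (0,2) (0,3) (1,0) (1,1) (1,2) (1,3) (2,0) (2,1) (2,2)] -> total=11
Click 2 (3,4) count=3: revealed 1 new [(3,4)] -> total=12

Answer: ####.
####.
###..
....#
.....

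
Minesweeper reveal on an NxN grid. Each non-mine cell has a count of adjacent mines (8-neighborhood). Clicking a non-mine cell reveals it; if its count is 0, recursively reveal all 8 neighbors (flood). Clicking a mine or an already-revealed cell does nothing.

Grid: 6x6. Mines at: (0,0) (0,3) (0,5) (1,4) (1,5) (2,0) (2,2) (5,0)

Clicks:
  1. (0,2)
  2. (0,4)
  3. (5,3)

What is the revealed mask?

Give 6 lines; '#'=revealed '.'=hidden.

Click 1 (0,2) count=1: revealed 1 new [(0,2)] -> total=1
Click 2 (0,4) count=4: revealed 1 new [(0,4)] -> total=2
Click 3 (5,3) count=0: revealed 18 new [(2,3) (2,4) (2,5) (3,1) (3,2) (3,3) (3,4) (3,5) (4,1) (4,2) (4,3) (4,4) (4,5) (5,1) (5,2) (5,3) (5,4) (5,5)] -> total=20

Answer: ..#.#.
......
...###
.#####
.#####
.#####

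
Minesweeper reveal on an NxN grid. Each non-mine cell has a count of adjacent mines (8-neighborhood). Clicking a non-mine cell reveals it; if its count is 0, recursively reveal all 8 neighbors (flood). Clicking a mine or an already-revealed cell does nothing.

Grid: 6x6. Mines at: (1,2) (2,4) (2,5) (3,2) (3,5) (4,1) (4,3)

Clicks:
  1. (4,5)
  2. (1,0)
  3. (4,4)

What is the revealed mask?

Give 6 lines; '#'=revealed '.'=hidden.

Answer: ##....
##....
##....
##....
....##
......

Derivation:
Click 1 (4,5) count=1: revealed 1 new [(4,5)] -> total=1
Click 2 (1,0) count=0: revealed 8 new [(0,0) (0,1) (1,0) (1,1) (2,0) (2,1) (3,0) (3,1)] -> total=9
Click 3 (4,4) count=2: revealed 1 new [(4,4)] -> total=10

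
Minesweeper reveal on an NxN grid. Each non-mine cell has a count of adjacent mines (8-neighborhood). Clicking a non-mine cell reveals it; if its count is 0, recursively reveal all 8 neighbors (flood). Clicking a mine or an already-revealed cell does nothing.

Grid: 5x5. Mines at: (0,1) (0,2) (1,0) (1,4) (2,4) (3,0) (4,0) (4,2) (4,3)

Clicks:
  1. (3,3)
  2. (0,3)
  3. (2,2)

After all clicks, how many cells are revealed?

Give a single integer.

Click 1 (3,3) count=3: revealed 1 new [(3,3)] -> total=1
Click 2 (0,3) count=2: revealed 1 new [(0,3)] -> total=2
Click 3 (2,2) count=0: revealed 8 new [(1,1) (1,2) (1,3) (2,1) (2,2) (2,3) (3,1) (3,2)] -> total=10

Answer: 10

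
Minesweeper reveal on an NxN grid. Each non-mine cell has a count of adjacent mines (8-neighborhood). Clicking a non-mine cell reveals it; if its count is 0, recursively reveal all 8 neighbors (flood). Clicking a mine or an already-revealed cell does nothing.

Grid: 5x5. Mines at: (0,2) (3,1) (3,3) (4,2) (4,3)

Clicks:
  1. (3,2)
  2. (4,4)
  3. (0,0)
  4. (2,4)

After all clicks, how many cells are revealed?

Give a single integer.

Answer: 9

Derivation:
Click 1 (3,2) count=4: revealed 1 new [(3,2)] -> total=1
Click 2 (4,4) count=2: revealed 1 new [(4,4)] -> total=2
Click 3 (0,0) count=0: revealed 6 new [(0,0) (0,1) (1,0) (1,1) (2,0) (2,1)] -> total=8
Click 4 (2,4) count=1: revealed 1 new [(2,4)] -> total=9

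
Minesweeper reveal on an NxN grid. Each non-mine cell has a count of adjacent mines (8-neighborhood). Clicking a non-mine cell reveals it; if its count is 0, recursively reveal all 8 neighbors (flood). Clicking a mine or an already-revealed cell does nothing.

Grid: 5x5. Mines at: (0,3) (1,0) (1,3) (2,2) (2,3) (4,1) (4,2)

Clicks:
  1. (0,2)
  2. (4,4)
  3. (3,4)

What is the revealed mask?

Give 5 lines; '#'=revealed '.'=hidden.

Answer: ..#..
.....
.....
...##
...##

Derivation:
Click 1 (0,2) count=2: revealed 1 new [(0,2)] -> total=1
Click 2 (4,4) count=0: revealed 4 new [(3,3) (3,4) (4,3) (4,4)] -> total=5
Click 3 (3,4) count=1: revealed 0 new [(none)] -> total=5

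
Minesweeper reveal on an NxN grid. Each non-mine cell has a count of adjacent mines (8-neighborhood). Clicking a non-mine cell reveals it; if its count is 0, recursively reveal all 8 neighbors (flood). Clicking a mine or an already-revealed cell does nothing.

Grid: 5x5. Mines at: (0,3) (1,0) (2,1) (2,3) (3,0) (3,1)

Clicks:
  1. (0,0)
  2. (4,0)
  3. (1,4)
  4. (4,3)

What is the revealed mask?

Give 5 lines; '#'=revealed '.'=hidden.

Click 1 (0,0) count=1: revealed 1 new [(0,0)] -> total=1
Click 2 (4,0) count=2: revealed 1 new [(4,0)] -> total=2
Click 3 (1,4) count=2: revealed 1 new [(1,4)] -> total=3
Click 4 (4,3) count=0: revealed 6 new [(3,2) (3,3) (3,4) (4,2) (4,3) (4,4)] -> total=9

Answer: #....
....#
.....
..###
#.###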